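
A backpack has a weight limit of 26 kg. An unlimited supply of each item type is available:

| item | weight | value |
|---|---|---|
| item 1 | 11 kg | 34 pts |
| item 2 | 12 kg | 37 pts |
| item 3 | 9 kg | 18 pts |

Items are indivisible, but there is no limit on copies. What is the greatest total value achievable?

74 pts

Best value-per-unit is item 1 at 34/11; filling with it alone gives 2×34 = 68.
Optimal mix: 2×item 2 → weight 24, value 74.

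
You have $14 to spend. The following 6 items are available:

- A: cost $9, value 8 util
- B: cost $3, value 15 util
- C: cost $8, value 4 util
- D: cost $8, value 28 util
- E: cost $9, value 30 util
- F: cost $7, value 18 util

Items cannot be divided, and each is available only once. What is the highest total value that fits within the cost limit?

Check high-value combinations within $14:
- B+E: cost 3+9=12, value 15+30=45
- B+D: cost 3+8=11, value 15+28=43
- B+F: cost 3+7=10, value 15+18=33
- E: cost 9, value 30
Best: 45 util.

45 util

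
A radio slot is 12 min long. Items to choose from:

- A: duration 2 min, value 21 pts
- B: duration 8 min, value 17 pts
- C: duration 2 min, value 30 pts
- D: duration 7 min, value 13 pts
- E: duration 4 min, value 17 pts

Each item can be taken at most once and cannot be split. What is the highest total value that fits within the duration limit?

Check high-value combinations within 12 min:
- A+C+E: duration 2+2+4=8, value 21+30+17=68
- A+B+C: duration 2+8+2=12, value 21+17+30=68
- A+C+D: duration 2+2+7=11, value 21+30+13=64
Best: 68 pts.

68 pts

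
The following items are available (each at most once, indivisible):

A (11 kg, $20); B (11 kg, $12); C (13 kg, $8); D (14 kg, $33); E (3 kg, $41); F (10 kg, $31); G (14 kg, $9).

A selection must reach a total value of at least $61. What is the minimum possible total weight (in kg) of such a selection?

Subsets with value ≥ 61, sorted by total weight:
- E+F: weight 13, value 72
- A+E: weight 14, value 61
Minimum weight: 13 kg.

13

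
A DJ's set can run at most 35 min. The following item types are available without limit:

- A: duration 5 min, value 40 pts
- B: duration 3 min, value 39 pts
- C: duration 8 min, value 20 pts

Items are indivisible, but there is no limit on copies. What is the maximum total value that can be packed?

430 pts

Best value-per-unit is B at 39/3; filling with it alone gives 11×39 = 429.
Optimal mix: 1×A + 10×B → duration 35, value 430.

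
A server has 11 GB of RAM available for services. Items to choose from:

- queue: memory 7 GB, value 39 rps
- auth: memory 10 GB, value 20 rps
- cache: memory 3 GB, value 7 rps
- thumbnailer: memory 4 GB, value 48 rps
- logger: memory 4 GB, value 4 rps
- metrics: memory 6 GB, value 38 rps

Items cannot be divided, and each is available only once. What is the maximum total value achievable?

Check high-value combinations within 11 GB:
- queue+thumbnailer: memory 7+4=11, value 39+48=87
- thumbnailer+metrics: memory 4+6=10, value 48+38=86
- cache+thumbnailer+logger: memory 3+4+4=11, value 7+48+4=59
- cache+thumbnailer: memory 3+4=7, value 7+48=55
Best: 87 rps.

87 rps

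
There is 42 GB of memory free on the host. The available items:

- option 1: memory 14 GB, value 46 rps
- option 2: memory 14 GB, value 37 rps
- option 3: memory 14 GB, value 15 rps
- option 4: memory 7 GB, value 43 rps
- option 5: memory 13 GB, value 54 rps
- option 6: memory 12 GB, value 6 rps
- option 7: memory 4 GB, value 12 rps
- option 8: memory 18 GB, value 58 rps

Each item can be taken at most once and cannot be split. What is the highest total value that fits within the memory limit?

167 rps

Check high-value combinations within 42 GB:
- option 4+option 5+option 7+option 8: memory 7+13+4+18=42, value 43+54+12+58=167
- option 1+option 4+option 5+option 7: memory 14+7+13+4=38, value 46+43+54+12=155
- option 4+option 5+option 8: memory 7+13+18=38, value 43+54+58=155
Best: 167 rps.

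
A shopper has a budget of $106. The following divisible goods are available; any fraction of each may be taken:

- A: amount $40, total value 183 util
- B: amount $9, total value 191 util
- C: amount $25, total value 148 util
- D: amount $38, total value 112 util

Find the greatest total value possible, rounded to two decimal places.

616.32

Take in order of value per unit:
- B (191/9 per unit): all 9 → value 191, running total 191.00
- C (148/25 per unit): all 25 → value 148, running total 339.00
- A (183/40 per unit): all 40 → value 183, running total 522.00
- D (112/38 per unit): 32 of 38 → value 32×112/38 = 94.3158, running total 616.32
Total 616.32.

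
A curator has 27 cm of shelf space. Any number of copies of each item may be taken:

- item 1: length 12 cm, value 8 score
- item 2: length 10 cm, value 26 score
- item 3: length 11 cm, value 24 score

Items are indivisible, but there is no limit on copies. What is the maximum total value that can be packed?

52 score

Best value-per-unit is item 2 at 26/10, and filling with it alone uses length 2×10=20. No mix of the others beats 2×26 = 52.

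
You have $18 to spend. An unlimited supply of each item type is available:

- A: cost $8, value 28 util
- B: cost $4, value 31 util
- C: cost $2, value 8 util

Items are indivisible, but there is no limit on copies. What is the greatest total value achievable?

Best value-per-unit is B at 31/4; filling with it alone gives 4×31 = 124.
Optimal mix: 4×B + 1×C → cost 18, value 132.

132 util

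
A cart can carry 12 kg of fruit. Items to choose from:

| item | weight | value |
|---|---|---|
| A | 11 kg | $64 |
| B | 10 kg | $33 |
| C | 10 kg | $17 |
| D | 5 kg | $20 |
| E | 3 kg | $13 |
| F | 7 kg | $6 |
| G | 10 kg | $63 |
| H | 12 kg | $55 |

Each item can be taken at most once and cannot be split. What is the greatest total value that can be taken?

$64

Check high-value combinations within 12 kg:
- A: weight 11, value 64
- G: weight 10, value 63
- H: weight 12, value 55
- D+E: weight 5+3=8, value 20+13=33
- B: weight 10, value 33
Best: $64.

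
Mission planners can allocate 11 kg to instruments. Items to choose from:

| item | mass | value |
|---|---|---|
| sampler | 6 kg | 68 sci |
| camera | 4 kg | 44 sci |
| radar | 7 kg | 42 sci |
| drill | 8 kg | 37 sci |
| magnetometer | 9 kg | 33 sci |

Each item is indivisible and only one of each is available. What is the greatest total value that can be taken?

Check high-value combinations within 11 kg:
- sampler+camera: mass 6+4=10, value 68+44=112
- camera+radar: mass 4+7=11, value 44+42=86
- sampler: mass 6, value 68
- camera: mass 4, value 44
Best: 112 sci.

112 sci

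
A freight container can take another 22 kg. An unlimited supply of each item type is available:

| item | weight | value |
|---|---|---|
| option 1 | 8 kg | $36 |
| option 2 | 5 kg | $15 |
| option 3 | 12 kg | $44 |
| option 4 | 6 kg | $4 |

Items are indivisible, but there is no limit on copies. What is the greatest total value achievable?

Best value-per-unit is option 1 at 36/8; filling with it alone gives 2×36 = 72.
Optimal mix: 2×option 1 + 1×option 2 → weight 21, value 87.

$87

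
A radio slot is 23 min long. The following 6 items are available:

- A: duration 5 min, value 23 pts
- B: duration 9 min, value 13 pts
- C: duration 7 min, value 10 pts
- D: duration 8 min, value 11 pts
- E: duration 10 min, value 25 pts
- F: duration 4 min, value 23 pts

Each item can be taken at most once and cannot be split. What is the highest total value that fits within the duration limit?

Check high-value combinations within 23 min:
- A+E+F: duration 5+10+4=19, value 23+25+23=71
- B+E+F: duration 9+10+4=23, value 13+25+23=61
- A+B+F: duration 5+9+4=18, value 23+13+23=59
Best: 71 pts.

71 pts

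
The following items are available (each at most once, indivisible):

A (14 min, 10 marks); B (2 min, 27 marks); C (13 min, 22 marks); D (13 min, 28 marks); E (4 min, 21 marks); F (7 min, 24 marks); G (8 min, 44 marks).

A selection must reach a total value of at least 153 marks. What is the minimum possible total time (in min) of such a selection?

Subsets with value ≥ 153, sorted by total time:
- B+C+D+E+F+G: time 47, value 166
- A+B+D+E+F+G: time 48, value 154
- A+B+C+D+F+G: time 57, value 155
Minimum time: 47 min.

47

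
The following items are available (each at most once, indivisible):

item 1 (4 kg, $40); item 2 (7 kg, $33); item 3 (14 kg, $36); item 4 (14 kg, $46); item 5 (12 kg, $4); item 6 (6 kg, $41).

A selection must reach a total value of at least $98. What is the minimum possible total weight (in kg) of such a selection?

Subsets with value ≥ 98, sorted by total weight:
- item 1+item 2+item 6: weight 17, value 114
- item 1+item 4+item 6: weight 24, value 127
- item 1+item 3+item 6: weight 24, value 117
Minimum weight: 17 kg.

17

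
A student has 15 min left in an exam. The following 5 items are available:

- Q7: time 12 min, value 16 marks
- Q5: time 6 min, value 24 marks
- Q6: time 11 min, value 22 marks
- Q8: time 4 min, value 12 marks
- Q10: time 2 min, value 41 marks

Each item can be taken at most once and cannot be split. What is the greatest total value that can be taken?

Check high-value combinations within 15 min:
- Q5+Q8+Q10: time 6+4+2=12, value 24+12+41=77
- Q5+Q10: time 6+2=8, value 24+41=65
- Q6+Q10: time 11+2=13, value 22+41=63
- Q7+Q10: time 12+2=14, value 16+41=57
- Q8+Q10: time 4+2=6, value 12+41=53
Best: 77 marks.

77 marks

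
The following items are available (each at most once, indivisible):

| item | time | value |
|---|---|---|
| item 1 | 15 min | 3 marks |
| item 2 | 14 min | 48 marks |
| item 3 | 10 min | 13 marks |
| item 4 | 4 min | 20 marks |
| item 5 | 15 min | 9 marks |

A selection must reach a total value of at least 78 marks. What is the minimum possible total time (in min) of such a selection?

28

Subsets with value ≥ 78, sorted by total time:
- item 2+item 3+item 4: time 28, value 81
- item 2+item 3+item 4+item 5: time 43, value 90
- item 1+item 2+item 3+item 4: time 43, value 84
Minimum time: 28 min.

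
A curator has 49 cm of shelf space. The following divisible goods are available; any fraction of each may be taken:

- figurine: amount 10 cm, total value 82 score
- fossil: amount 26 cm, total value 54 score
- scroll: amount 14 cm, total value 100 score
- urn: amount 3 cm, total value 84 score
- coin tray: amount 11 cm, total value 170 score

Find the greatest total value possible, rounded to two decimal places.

458.85

Take in order of value per unit:
- urn (84/3 per unit): all 3 → value 84, running total 84.00
- coin tray (170/11 per unit): all 11 → value 170, running total 254.00
- figurine (82/10 per unit): all 10 → value 82, running total 336.00
- scroll (100/14 per unit): all 14 → value 100, running total 436.00
- fossil (54/26 per unit): 11 of 26 → value 11×54/26 = 22.8462, running total 458.85
Total 458.85.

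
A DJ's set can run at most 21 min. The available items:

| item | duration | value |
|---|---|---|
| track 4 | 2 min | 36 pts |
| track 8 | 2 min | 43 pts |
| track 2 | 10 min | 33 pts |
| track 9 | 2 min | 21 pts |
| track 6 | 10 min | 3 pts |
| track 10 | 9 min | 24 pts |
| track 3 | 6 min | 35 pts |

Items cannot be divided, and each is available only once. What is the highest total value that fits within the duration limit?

159 pts

Check high-value combinations within 21 min:
- track 4+track 8+track 9+track 10+track 3: duration 2+2+2+9+6=21, value 36+43+21+24+35=159
- track 4+track 8+track 2+track 3: duration 2+2+10+6=20, value 36+43+33+35=147
- track 4+track 8+track 10+track 3: duration 2+2+9+6=19, value 36+43+24+35=138
- track 4+track 8+track 9+track 3: duration 2+2+2+6=12, value 36+43+21+35=135
- track 4+track 8+track 2+track 9: duration 2+2+10+2=16, value 36+43+33+21=133
Best: 159 pts.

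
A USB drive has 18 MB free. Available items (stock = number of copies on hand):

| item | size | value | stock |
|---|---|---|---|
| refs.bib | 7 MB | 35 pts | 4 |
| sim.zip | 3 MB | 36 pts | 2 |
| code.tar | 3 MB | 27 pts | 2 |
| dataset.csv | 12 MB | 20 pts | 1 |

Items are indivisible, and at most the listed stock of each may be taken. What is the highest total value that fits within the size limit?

134 pts

Top feasible selections:
- 1×refs.bib + 2×sim.zip + 1×code.tar: size 16, value 134
- 2×sim.zip + 2×code.tar: size 12, value 126
- 1×refs.bib + 1×sim.zip + 2×code.tar: size 16, value 125
Best: 134 pts.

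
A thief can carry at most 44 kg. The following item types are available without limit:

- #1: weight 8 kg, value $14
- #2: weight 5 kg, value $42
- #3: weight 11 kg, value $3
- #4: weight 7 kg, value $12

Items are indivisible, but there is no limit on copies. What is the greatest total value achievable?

Best value-per-unit is #2 at 42/5, and filling with it alone uses weight 8×5=40. No mix of the others beats 8×42 = 336.

$336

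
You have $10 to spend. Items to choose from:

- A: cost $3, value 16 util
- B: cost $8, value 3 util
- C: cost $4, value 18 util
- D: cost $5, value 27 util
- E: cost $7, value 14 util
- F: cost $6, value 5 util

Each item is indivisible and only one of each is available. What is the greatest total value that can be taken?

45 util

Check high-value combinations within $10:
- C+D: cost 4+5=9, value 18+27=45
- A+D: cost 3+5=8, value 16+27=43
- A+C: cost 3+4=7, value 16+18=34
- A+E: cost 3+7=10, value 16+14=30
Best: 45 util.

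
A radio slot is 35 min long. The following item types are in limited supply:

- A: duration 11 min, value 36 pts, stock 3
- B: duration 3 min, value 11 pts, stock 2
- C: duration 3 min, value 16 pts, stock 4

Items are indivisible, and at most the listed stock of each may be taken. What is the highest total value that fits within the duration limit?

136 pts

Top feasible selections:
- 2×A + 4×C: duration 34, value 136
- 2×A + 1×B + 3×C: duration 34, value 131
- 2×A + 2×B + 2×C: duration 34, value 126
Best: 136 pts.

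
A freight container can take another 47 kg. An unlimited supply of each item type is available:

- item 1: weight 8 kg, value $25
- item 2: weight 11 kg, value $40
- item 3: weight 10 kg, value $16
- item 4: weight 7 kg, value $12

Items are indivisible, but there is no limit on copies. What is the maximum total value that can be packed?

Best value-per-unit is item 2 at 40/11, and filling with it alone uses weight 4×11=44. No mix of the others beats 4×40 = 160.

$160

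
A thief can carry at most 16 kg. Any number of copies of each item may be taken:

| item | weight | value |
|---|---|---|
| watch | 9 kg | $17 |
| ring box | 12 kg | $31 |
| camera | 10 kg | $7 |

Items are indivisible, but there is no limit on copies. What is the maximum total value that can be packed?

Best value-per-unit is ring box at 31/12, and filling with it alone uses weight 1×12=12. No mix of the others beats 1×31 = 31.

$31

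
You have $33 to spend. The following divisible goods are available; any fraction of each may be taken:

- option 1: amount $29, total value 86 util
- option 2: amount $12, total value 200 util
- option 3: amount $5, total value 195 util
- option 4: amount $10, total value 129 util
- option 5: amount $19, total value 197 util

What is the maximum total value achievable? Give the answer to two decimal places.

586.21

Take in order of value per unit:
- option 3 (195/5 per unit): all 5 → value 195, running total 195.00
- option 2 (200/12 per unit): all 12 → value 200, running total 395.00
- option 4 (129/10 per unit): all 10 → value 129, running total 524.00
- option 5 (197/19 per unit): 6 of 19 → value 6×197/19 = 62.2105, running total 586.21
Total 586.21.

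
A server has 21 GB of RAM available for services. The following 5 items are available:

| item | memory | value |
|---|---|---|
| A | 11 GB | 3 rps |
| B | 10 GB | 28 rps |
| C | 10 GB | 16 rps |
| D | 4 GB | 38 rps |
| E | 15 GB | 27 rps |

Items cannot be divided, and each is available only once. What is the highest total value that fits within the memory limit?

Check high-value combinations within 21 GB:
- B+D: memory 10+4=14, value 28+38=66
- D+E: memory 4+15=19, value 38+27=65
- C+D: memory 10+4=14, value 16+38=54
- B+C: memory 10+10=20, value 28+16=44
- A+D: memory 11+4=15, value 3+38=41
Best: 66 rps.

66 rps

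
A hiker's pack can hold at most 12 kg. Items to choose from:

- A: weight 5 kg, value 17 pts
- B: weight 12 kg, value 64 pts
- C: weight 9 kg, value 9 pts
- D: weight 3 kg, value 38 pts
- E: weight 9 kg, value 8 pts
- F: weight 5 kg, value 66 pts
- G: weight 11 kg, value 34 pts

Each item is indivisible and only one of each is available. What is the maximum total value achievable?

104 pts

Check high-value combinations within 12 kg:
- D+F: weight 3+5=8, value 38+66=104
- A+F: weight 5+5=10, value 17+66=83
- F: weight 5, value 66
Best: 104 pts.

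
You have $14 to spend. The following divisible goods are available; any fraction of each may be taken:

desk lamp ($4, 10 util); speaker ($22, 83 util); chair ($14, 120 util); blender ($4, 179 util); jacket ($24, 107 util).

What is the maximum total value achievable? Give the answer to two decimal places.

264.71

Take in order of value per unit:
- blender (179/4 per unit): all 4 → value 179, running total 179.00
- chair (120/14 per unit): 10 of 14 → value 10×120/14 = 85.7143, running total 264.71
Total 264.71.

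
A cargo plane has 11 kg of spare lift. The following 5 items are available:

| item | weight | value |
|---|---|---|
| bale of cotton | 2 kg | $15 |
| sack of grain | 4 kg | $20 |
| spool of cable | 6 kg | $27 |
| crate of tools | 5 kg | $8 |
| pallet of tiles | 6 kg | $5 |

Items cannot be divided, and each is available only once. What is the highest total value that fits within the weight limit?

$47

This is a 0/1 knapsack; check combinations near the capacity.
- sack of grain+spool of cable: weight 4+6=10, value 20+27=47
- bale of cotton+sack of grain+crate of tools: weight 2+4+5=11, value 15+20+8=43
- bale of cotton+spool of cable: weight 2+6=8, value 15+27=42
- bale of cotton+sack of grain: weight 2+4=6, value 15+20=35
Best: $47.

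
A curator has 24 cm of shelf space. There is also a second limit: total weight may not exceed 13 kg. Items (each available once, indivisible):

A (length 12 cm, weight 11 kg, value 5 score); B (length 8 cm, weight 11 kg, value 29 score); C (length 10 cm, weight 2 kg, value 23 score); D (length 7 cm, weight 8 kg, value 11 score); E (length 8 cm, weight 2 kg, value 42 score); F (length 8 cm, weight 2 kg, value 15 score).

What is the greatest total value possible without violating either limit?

71 score

Feasible sets respecting both limits:
- B+E: length 16, weight 13, value 71
- D+E+F: length 23, weight 12, value 68
- C+E: length 18, weight 4, value 65
Best: 71 score.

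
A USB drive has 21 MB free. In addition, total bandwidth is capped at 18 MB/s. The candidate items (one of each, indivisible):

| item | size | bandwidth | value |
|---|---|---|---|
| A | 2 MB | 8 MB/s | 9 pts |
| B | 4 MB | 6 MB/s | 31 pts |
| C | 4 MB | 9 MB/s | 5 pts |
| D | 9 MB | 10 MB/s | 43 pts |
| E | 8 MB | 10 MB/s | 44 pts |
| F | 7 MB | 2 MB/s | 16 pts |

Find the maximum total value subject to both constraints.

91 pts

Feasible sets respecting both limits:
- B+E+F: size 19, bandwidth 18, value 91
- B+D+F: size 20, bandwidth 18, value 90
- B+E: size 12, bandwidth 16, value 75
Best: 91 pts.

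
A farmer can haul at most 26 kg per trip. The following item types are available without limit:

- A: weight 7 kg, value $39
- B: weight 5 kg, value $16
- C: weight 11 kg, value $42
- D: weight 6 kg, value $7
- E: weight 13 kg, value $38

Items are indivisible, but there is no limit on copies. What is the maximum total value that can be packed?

$133

Best value-per-unit is A at 39/7; filling with it alone gives 3×39 = 117.
Optimal mix: 3×A + 1×B → weight 26, value 133.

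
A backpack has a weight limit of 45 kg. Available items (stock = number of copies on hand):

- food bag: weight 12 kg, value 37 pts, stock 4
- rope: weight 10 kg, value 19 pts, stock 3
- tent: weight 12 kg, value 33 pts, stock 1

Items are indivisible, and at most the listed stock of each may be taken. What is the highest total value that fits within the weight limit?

112 pts

Top feasible selections:
- 2×food bag + 2×rope: weight 44, value 112
- 3×food bag: weight 36, value 111
- 1×food bag + 2×rope + 1×tent: weight 44, value 108
Best: 112 pts.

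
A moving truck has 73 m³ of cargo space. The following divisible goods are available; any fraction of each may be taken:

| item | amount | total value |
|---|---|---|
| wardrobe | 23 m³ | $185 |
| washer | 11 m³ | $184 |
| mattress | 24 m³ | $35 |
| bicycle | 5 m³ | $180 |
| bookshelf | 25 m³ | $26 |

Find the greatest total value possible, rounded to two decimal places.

594.40

Take in order of value per unit:
- bicycle (180/5 per unit): all 5 → value 180, running total 180.00
- washer (184/11 per unit): all 11 → value 184, running total 364.00
- wardrobe (185/23 per unit): all 23 → value 185, running total 549.00
- mattress (35/24 per unit): all 24 → value 35, running total 584.00
- bookshelf (26/25 per unit): 10 of 25 → value 10×26/25 = 10.4000, running total 594.40
Total 594.40.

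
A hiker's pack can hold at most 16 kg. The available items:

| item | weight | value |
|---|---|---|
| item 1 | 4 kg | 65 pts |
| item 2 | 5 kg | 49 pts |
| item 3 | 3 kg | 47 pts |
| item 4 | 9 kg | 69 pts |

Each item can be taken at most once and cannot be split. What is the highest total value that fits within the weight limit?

Check high-value combinations within 16 kg:
- item 1+item 3+item 4: weight 4+3+9=16, value 65+47+69=181
- item 1+item 2+item 3: weight 4+5+3=12, value 65+49+47=161
- item 1+item 4: weight 4+9=13, value 65+69=134
- item 2+item 4: weight 5+9=14, value 49+69=118
Best: 181 pts.

181 pts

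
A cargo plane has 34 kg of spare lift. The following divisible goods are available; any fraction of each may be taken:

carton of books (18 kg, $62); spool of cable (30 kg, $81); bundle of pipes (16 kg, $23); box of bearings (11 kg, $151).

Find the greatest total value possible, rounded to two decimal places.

Take in order of value per unit:
- box of bearings (151/11 per unit): all 11 → value 151, running total 151.00
- carton of books (62/18 per unit): all 18 → value 62, running total 213.00
- spool of cable (81/30 per unit): 5 of 30 → value 5×81/30 = 13.5000, running total 226.50
Total 226.50.

226.50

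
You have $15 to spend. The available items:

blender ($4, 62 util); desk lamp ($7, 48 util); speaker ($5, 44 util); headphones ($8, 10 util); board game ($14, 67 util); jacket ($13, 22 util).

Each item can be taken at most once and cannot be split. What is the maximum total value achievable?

Check high-value combinations within $15:
- blender+desk lamp: cost 4+7=11, value 62+48=110
- blender+speaker: cost 4+5=9, value 62+44=106
- desk lamp+speaker: cost 7+5=12, value 48+44=92
Best: 110 util.

110 util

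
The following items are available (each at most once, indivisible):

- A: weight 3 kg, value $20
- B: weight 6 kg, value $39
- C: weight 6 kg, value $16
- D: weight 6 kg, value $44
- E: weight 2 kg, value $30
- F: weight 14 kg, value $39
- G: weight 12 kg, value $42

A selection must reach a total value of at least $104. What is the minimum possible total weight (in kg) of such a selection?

14

Subsets with value ≥ 104, sorted by total weight:
- B+D+E: weight 14, value 113
- A+B+D+E: weight 17, value 133
Minimum weight: 14 kg.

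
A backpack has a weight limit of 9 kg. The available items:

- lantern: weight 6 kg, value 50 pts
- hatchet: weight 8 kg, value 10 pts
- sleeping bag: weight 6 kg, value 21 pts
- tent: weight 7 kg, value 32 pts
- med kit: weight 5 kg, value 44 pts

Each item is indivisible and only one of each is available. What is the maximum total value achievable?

Check high-value combinations within 9 kg:
- lantern: weight 6, value 50
- med kit: weight 5, value 44
- tent: weight 7, value 32
Best: 50 pts.

50 pts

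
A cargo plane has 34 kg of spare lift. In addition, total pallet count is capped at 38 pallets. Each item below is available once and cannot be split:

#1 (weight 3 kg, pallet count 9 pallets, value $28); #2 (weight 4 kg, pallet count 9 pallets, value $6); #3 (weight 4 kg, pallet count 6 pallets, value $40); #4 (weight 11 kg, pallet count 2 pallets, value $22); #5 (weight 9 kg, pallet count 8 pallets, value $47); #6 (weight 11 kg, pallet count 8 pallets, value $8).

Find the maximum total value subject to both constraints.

$143

Feasible sets respecting both limits:
- #1+#2+#3+#4+#5: weight 31, pallet count 34, value 143
- #1+#3+#4+#5: weight 27, pallet count 25, value 137
- #1+#3+#5+#6: weight 27, pallet count 31, value 123
- #1+#2+#3+#5: weight 20, pallet count 32, value 121
Best: $143.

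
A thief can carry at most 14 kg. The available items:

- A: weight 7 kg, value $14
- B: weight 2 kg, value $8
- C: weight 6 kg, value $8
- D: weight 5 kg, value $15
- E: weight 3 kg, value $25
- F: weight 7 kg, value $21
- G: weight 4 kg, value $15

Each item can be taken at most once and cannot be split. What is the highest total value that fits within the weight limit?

$63

Check high-value combinations within 14 kg:
- B+D+E+G: weight 2+5+3+4=14, value 8+15+25+15=63
- E+F+G: weight 3+7+4=14, value 25+21+15=61
- D+E+G: weight 5+3+4=12, value 15+25+15=55
- B+E+F: weight 2+3+7=12, value 8+25+21=54
Best: $63.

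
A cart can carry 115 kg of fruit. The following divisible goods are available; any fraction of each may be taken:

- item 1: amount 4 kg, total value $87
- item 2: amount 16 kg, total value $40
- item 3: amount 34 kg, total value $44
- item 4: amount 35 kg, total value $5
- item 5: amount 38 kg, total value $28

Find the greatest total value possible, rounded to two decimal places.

202.29

Take in order of value per unit:
- item 1 (87/4 per unit): all 4 → value 87, running total 87.00
- item 2 (40/16 per unit): all 16 → value 40, running total 127.00
- item 3 (44/34 per unit): all 34 → value 44, running total 171.00
- item 5 (28/38 per unit): all 38 → value 28, running total 199.00
- item 4 (5/35 per unit): 23 of 35 → value 23×5/35 = 3.2857, running total 202.29
Total 202.29.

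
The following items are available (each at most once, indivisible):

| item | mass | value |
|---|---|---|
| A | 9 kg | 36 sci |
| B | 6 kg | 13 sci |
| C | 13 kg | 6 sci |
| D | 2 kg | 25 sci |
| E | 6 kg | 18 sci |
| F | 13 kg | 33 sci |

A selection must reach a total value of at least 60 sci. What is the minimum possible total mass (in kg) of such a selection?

Subsets with value ≥ 60, sorted by total mass:
- A+D: mass 11, value 61
- A+D+E: mass 17, value 79
- A+B+D: mass 17, value 74
Minimum mass: 11 kg.

11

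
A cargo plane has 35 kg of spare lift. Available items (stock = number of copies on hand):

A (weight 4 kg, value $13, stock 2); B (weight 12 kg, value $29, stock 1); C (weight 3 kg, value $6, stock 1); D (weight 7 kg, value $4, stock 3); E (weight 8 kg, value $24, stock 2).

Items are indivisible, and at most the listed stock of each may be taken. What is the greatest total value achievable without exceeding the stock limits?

Best selections within weight 35 and stock limits:
- 1×A + 1×B + 1×C + 2×E: weight 35, value 96
- 1×A + 1×B + 2×E: weight 32, value 90
- 2×A + 1×B + 1×C + 1×E: weight 31, value 85
- 2×A + 1×C + 1×D + 2×E: weight 34, value 84
Best: $96.

$96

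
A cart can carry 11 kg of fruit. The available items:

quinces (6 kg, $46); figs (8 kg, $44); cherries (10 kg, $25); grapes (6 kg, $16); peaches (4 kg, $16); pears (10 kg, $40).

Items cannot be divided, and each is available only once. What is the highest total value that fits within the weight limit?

Check high-value combinations within 11 kg:
- quinces+peaches: weight 6+4=10, value 46+16=62
- quinces: weight 6, value 46
- figs: weight 8, value 44
- pears: weight 10, value 40
- grapes+peaches: weight 6+4=10, value 16+16=32
Best: $62.

$62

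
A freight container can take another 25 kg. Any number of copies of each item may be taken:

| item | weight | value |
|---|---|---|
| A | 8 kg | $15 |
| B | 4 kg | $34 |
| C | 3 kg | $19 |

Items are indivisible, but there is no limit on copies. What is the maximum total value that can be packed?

Best value-per-unit is B at 34/4, and filling with it alone uses weight 6×4=24. No mix of the others beats 6×34 = 204.

$204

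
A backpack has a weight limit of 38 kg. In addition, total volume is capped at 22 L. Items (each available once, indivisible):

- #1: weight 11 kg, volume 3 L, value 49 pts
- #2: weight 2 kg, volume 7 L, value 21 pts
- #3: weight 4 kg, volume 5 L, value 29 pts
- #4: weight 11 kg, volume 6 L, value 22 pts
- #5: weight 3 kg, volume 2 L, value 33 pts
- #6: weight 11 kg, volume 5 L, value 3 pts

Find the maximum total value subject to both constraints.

Feasible sets respecting both limits:
- #1+#2+#3+#5+#6: weight 31, volume 22, value 135
- #1+#3+#4+#5: weight 29, volume 16, value 133
- #1+#2+#3+#5: weight 20, volume 17, value 132
Best: 135 pts.

135 pts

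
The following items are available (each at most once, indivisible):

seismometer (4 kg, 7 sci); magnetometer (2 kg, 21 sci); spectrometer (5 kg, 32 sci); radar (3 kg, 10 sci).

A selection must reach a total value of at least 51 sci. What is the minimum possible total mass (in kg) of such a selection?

Subsets with value ≥ 51, sorted by total mass:
- magnetometer+spectrometer: mass 7, value 53
- magnetometer+spectrometer+radar: mass 10, value 63
- seismometer+magnetometer+spectrometer: mass 11, value 60
- seismometer+magnetometer+spectrometer+radar: mass 14, value 70
Minimum mass: 7 kg.

7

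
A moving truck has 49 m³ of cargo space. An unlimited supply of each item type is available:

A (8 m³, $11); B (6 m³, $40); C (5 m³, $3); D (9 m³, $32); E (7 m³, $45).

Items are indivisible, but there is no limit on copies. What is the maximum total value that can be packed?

Best value-per-unit is B at 40/6; filling with it alone gives 8×40 = 320.
Optimal mix: 7×B + 1×E → volume 49, value 325.

$325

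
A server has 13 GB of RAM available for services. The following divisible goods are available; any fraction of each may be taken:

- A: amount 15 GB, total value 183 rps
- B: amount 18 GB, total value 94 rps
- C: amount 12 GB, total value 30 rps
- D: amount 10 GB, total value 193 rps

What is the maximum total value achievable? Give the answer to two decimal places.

Take in order of value per unit:
- D (193/10 per unit): all 10 → value 193, running total 193.00
- A (183/15 per unit): 3 of 15 → value 3×183/15 = 36.6000, running total 229.60
Total 229.60.

229.60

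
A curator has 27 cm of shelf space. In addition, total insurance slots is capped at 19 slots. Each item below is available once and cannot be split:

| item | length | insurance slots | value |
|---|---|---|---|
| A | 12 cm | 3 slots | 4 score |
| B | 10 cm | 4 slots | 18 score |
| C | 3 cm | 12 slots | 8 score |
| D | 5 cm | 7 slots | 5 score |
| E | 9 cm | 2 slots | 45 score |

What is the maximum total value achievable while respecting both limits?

71 score

Feasible sets respecting both limits:
- B+C+E: length 22, insurance slots 18, value 71
- B+D+E: length 24, insurance slots 13, value 68
- B+E: length 19, insurance slots 6, value 63
Best: 71 score.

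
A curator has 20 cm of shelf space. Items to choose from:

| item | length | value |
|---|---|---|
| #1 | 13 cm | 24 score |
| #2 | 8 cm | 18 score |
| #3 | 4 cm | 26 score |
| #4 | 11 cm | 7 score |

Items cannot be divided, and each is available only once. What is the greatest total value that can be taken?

50 score

This is a 0/1 knapsack; check combinations near the capacity.
- #1+#3: length 13+4=17, value 24+26=50
- #2+#3: length 8+4=12, value 18+26=44
- #3+#4: length 4+11=15, value 26+7=33
- #3: length 4, value 26
Best: 50 score.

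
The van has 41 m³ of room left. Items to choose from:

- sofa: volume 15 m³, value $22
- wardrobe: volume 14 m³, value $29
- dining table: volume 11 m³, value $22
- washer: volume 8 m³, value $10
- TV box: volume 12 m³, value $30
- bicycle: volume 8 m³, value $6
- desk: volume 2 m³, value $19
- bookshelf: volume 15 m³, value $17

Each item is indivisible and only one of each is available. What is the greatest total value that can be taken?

This is a 0/1 knapsack; check combinations near the capacity.
- wardrobe+dining table+TV box+desk: volume 14+11+12+2=39, value 29+22+30+19=100
- sofa+dining table+TV box+desk: volume 15+11+12+2=40, value 22+22+30+19=93
- wardrobe+washer+TV box+desk: volume 14+8+12+2=36, value 29+10+30+19=88
- dining table+TV box+desk+bookshelf: volume 11+12+2+15=40, value 22+30+19+17=88
- dining table+washer+TV box+bicycle+desk: volume 11+8+12+8+2=41, value 22+10+30+6+19=87
Best: $100.

$100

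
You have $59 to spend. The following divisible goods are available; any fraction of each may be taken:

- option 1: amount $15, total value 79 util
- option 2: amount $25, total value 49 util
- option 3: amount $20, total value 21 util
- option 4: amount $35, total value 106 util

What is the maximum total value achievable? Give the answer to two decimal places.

Take in order of value per unit:
- option 1 (79/15 per unit): all 15 → value 79, running total 79.00
- option 4 (106/35 per unit): all 35 → value 106, running total 185.00
- option 2 (49/25 per unit): 9 of 25 → value 9×49/25 = 17.6400, running total 202.64
Total 202.64.

202.64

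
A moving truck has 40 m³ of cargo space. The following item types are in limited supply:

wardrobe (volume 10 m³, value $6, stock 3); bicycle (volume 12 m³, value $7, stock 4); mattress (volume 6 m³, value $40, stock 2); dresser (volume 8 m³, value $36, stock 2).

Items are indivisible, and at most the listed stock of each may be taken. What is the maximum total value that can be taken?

$159

Best selections within volume 40 and stock limits:
- 1×bicycle + 2×mattress + 2×dresser: volume 40, value 159
- 1×wardrobe + 2×mattress + 2×dresser: volume 38, value 158
Best: $159.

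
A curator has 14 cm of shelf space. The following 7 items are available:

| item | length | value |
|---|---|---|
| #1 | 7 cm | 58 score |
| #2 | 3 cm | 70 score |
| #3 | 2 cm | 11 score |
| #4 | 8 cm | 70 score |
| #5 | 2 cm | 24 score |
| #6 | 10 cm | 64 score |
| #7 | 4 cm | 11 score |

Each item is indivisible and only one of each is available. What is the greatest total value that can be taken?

Check high-value combinations within 14 cm:
- #2+#4+#5: length 3+8+2=13, value 70+70+24=164
- #1+#2+#3+#5: length 7+3+2+2=14, value 58+70+11+24=163
- #1+#2+#5: length 7+3+2=12, value 58+70+24=152
- #2+#3+#4: length 3+2+8=13, value 70+11+70=151
- #2+#4: length 3+8=11, value 70+70=140
Best: 164 score.

164 score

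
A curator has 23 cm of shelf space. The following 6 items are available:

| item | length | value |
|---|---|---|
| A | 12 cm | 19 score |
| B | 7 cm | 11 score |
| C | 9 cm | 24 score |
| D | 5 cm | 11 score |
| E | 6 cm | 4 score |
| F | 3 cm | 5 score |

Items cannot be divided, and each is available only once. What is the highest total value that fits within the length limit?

46 score

This is a 0/1 knapsack; check combinations near the capacity.
- B+C+D: length 7+9+5=21, value 11+24+11=46
- C+D+E+F: length 9+5+6+3=23, value 24+11+4+5=44
- A+C: length 12+9=21, value 19+24=43
- C+D+F: length 9+5+3=17, value 24+11+5=40
- B+C+F: length 7+9+3=19, value 11+24+5=40
Best: 46 score.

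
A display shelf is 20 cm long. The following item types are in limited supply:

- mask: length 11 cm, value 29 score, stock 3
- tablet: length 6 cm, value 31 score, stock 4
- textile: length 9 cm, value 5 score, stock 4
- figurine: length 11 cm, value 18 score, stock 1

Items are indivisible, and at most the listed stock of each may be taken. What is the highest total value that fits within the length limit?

Best selections within length 20 and stock limits:
- 3×tablet: length 18, value 93
- 2×tablet: length 12, value 62
Best: 93 score.

93 score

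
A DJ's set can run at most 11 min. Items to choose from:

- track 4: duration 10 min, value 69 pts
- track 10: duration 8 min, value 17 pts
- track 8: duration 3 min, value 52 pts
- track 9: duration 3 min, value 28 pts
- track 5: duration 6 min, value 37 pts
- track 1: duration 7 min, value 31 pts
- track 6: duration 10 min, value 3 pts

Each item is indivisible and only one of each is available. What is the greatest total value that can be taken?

89 pts

This is a 0/1 knapsack; check combinations near the capacity.
- track 8+track 5: duration 3+6=9, value 52+37=89
- track 8+track 1: duration 3+7=10, value 52+31=83
- track 8+track 9: duration 3+3=6, value 52+28=80
- track 4: duration 10, value 69
- track 10+track 8: duration 8+3=11, value 17+52=69
Best: 89 pts.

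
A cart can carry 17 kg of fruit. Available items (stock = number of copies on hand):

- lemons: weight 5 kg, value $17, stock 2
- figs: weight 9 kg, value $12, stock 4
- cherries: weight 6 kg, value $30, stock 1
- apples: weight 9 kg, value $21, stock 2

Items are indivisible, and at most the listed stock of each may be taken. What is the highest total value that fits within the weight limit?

Best selections within weight 17 and stock limits:
- 2×lemons + 1×cherries: weight 16, value 64
- 1×cherries + 1×apples: weight 15, value 51
- 1×lemons + 1×cherries: weight 11, value 47
- 1×figs + 1×cherries: weight 15, value 42
Best: $64.

$64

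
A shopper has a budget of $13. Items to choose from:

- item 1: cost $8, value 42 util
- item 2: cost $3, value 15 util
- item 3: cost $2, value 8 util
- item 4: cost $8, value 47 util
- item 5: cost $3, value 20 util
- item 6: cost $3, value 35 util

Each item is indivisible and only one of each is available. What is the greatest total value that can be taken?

Check high-value combinations within $13:
- item 3+item 4+item 6: cost 2+8+3=13, value 8+47+35=90
- item 1+item 3+item 6: cost 8+2+3=13, value 42+8+35=85
- item 4+item 6: cost 8+3=11, value 47+35=82
Best: 90 util.

90 util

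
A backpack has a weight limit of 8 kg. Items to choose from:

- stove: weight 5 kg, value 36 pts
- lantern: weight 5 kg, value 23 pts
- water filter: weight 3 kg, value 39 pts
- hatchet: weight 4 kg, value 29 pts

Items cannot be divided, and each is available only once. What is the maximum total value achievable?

Check high-value combinations within 8 kg:
- stove+water filter: weight 5+3=8, value 36+39=75
- water filter+hatchet: weight 3+4=7, value 39+29=68
- lantern+water filter: weight 5+3=8, value 23+39=62
Best: 75 pts.

75 pts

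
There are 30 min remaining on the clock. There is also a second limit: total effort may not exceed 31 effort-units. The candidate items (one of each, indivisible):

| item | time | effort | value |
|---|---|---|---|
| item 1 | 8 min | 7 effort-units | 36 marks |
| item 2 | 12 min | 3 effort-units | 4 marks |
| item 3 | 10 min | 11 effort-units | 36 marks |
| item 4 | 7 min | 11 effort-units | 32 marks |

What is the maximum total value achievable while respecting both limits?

104 marks

Feasible sets respecting both limits:
- item 1+item 3+item 4: time 25, effort 29, value 104
- item 1+item 2+item 3: time 30, effort 21, value 76
- item 1+item 3: time 18, effort 18, value 72
Best: 104 marks.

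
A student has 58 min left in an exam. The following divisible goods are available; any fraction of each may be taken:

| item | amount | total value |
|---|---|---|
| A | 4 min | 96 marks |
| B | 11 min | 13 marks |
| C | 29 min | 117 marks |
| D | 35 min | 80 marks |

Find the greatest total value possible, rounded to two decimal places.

270.14

Take in order of value per unit:
- A (96/4 per unit): all 4 → value 96, running total 96.00
- C (117/29 per unit): all 29 → value 117, running total 213.00
- D (80/35 per unit): 25 of 35 → value 25×80/35 = 57.1429, running total 270.14
Total 270.14.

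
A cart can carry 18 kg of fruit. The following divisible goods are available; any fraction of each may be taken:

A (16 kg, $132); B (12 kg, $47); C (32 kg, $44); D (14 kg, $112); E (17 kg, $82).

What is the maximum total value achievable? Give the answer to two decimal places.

Take in order of value per unit:
- A (132/16 per unit): all 16 → value 132, running total 132.00
- D (112/14 per unit): 2 of 14 → value 2×112/14 = 16.0000, running total 148.00
Total 148.00.

148.00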